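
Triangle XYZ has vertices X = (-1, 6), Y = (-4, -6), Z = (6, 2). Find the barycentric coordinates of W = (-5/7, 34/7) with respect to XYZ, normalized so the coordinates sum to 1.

Signed area of the reference triangle: [XYZ] = ½·((-1)·(-6−2) + (-4)·(2−6) + 6·(6−(-6))) = ½·(8 + 16 + 72) = 48.
[WYZ] = ½·((-5/7)·(-6−2) + (-4)·(2−(34/7)) + 6·(34/7−(-6))) = ½·(40/7 + 80/7 + 456/7) = 288/7, so the X-coordinate is (288/7)/48 = 6/7.
[XWZ] = ½·((-1)·(34/7−2) + (-5/7)·(2−6) + 6·(6−(34/7))) = ½·(-20/7 + 20/7 + 48/7) = 24/7, so the Y-coordinate is 1/14.
[XYW] = ½·((-1)·(-6−(34/7)) + (-4)·(34/7−6) + (-5/7)·(6−(-6))) = ½·(76/7 + 32/7 − 60/7) = 24/7, so the Z-coordinate is 1/14.

(6/7, 1/14, 1/14)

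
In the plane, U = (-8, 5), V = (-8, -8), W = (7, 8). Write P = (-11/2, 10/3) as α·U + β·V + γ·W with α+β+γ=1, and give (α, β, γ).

Signed area of the reference triangle: [UVW] = ½·((-8)·(-8−8) + (-8)·(8−5) + 7·(5−(-8))) = ½·(128 − 24 + 91) = 195/2.
[PVW] = ½·((-11/2)·(-8−8) + (-8)·(8−(10/3)) + 7·(10/3−(-8))) = ½·(88 − 112/3 + 238/3) = 65, so the U-coordinate is 65/(195/2) = 2/3.
[UPW] = ½·((-8)·(10/3−8) + (-11/2)·(8−5) + 7·(5−(10/3))) = ½·(112/3 − 33/2 + 35/3) = 65/4, so the V-coordinate is 1/6.
[UVP] = ½·((-8)·(-8−(10/3)) + (-8)·(10/3−5) + (-11/2)·(5−(-8))) = ½·(272/3 + 40/3 − 143/2) = 65/4, so the W-coordinate is 1/6.
Check: 2/3 + 1/6 + 1/6 = 1.

(2/3, 1/6, 1/6)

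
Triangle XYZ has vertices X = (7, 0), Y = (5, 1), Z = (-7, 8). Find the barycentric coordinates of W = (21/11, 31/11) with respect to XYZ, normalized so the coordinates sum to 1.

Signed area of the reference triangle: [XYZ] = ½·(7·(1−8) + 5·(8−0) + (-7)·(0−1)) = ½·(-49 + 40 + 7) = -1.
[WYZ] = ½·((21/11)·(1−8) + 5·(8−(31/11)) + (-7)·(31/11−1)) = ½·(-147/11 + 285/11 − 140/11) = -1/11, so the X-coordinate is (-1/11)/(-1) = 1/11.
[XWZ] = ½·(7·(31/11−8) + (21/11)·(8−0) + (-7)·(0−(31/11))) = ½·(-399/11 + 168/11 + 217/11) = -7/11, so the Y-coordinate is 7/11.
[XYW] = ½·(7·(1−(31/11)) + 5·(31/11−0) + (21/11)·(0−1)) = ½·(-140/11 + 155/11 − 21/11) = -3/11, so the Z-coordinate is 3/11.

(1/11, 7/11, 3/11)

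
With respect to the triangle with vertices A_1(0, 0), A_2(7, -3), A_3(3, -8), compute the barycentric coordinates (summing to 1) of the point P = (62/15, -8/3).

Signed area of the reference triangle: [A_1A_2A_3] = ½·(0·(-3−(-8)) + 7·(-8−0) + 3·(0−(-3))) = ½·(0 − 56 + 9) = -47/2.
[PA_2A_3] = ½·((62/15)·(-3−(-8)) + 7·(-8−(-8/3)) + 3·(-8/3−(-3))) = ½·(62/3 − 112/3 + 1) = -47/6, so the A_1-coordinate is (-47/6)/(-47/2) = 1/3.
[A_1PA_3] = ½·(0·(-8/3−(-8)) + (62/15)·(-8−0) + 3·(0−(-8/3))) = ½·(0 − 496/15 + 8) = -188/15, so the A_2-coordinate is 8/15.
[A_1A_2P] = ½·(0·(-3−(-8/3)) + 7·(-8/3−0) + (62/15)·(0−(-3))) = ½·(0 − 56/3 + 62/5) = -47/15, so the A_3-coordinate is 2/15.
Check: 1/3 + 8/15 + 2/15 = 1.

(1/3, 8/15, 2/15)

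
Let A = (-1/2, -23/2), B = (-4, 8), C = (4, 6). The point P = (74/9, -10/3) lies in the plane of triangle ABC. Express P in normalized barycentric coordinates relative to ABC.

(4/9, -7/9, 4/3)

Signed area of the reference triangle: [ABC] = ½·((-1/2)·(8−6) + (-4)·(6−(-23/2)) + 4·(-23/2−8)) = ½·(-1 − 70 − 78) = -149/2.
[PBC] = ½·((74/9)·(8−6) + (-4)·(6−(-10/3)) + 4·(-10/3−8)) = ½·(148/9 − 112/3 − 136/3) = -298/9, so the A-coordinate is (-298/9)/(-149/2) = 4/9.
[APC] = ½·((-1/2)·(-10/3−6) + (74/9)·(6−(-23/2)) + 4·(-23/2−(-10/3))) = ½·(14/3 + 1295/9 − 98/3) = 1043/18, so the B-coordinate is -7/9.
[ABP] = ½·((-1/2)·(8−(-10/3)) + (-4)·(-10/3−(-23/2)) + (74/9)·(-23/2−8)) = ½·(-17/3 − 98/3 − 481/3) = -298/3, so the C-coordinate is 4/3.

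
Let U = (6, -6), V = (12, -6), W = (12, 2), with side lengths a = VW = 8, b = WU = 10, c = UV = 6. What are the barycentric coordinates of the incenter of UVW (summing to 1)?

The incenter has barycentric coordinates proportional to the opposite side lengths: (8 : 10 : 6).
Normalizing by 8+10+6 = 24 gives (1/3, 5/12, 1/4).

(1/3, 5/12, 1/4)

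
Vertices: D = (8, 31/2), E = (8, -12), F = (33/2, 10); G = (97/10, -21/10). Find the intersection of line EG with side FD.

(49/4, 51/4)

Barycentric coordinates of G with respect to DEF: (1/5, 3/5, 1/5).
On side FD the E-coordinate is zero; dropping G's E-weight 3/5 and renormalizing the remaining 1/5 : 1/5 gives weights 1/2, 1/2 on F, D.
H = (1/2)·(33/2, 10) + (1/2)·(8, 31/2) = (49/4, 51/4).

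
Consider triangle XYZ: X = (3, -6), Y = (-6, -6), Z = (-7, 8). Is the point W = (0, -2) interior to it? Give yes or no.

Barycentric coordinates of W: (44/63, 1/63, 2/7).
The three coordinates are positive, positive, positive; a point is interior exactly when all three are positive.

yes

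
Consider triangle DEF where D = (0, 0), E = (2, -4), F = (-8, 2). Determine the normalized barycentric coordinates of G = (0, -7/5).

(1/2, 2/5, 1/10)

Signed area of the reference triangle: [DEF] = ½·(0·(-4−2) + 2·(2−0) + (-8)·(0−(-4))) = ½·(0 + 4 − 32) = -14.
[GEF] = ½·(0·(-4−2) + 2·(2−(-7/5)) + (-8)·(-7/5−(-4))) = ½·(0 + 34/5 − 104/5) = -7, so the D-coordinate is (-7)/(-14) = 1/2.
[DGF] = ½·(0·(-7/5−2) + 0·(2−0) + (-8)·(0−(-7/5))) = ½·(0 + 0 − 56/5) = -28/5, so the E-coordinate is 2/5.
[DEG] = ½·(0·(-4−(-7/5)) + 2·(-7/5−0) + 0·(0−(-4))) = ½·(0 − 14/5 + 0) = -7/5, so the F-coordinate is 1/10.
Check: 1/2 + 2/5 + 1/10 = 1.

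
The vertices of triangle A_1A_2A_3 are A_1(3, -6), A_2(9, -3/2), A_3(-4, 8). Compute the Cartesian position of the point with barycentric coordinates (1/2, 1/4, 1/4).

(11/4, -11/8)

P = (1/2)·A_1 + (1/4)·A_2 + (1/4)·A_3.
x-coordinate: (1/2)·3 + (1/4)·9 + (1/4)·(-4) = 11/4.
y-coordinate: (1/2)·(-6) + (1/4)·(-3/2) + (1/4)·8 = -11/8.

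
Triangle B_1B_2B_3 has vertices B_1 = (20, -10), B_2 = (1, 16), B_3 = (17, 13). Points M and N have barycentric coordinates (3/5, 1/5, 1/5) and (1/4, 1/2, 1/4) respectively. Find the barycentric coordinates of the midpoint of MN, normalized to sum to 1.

(17/40, 7/20, 9/40)

Since both coordinate triples sum to 1, the midpoint's barycentrics are the componentwise average.
(3/5+1/4)/2 = 17/40; similarly 7/20 and 9/40.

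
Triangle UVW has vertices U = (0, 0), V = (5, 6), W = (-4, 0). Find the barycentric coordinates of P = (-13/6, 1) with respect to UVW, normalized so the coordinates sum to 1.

Signed area of the reference triangle: [UVW] = ½·(0·(6−0) + 5·(0−0) + (-4)·(0−6)) = ½·(0 + 0 + 24) = 12.
[PVW] = ½·((-13/6)·(6−0) + 5·(0−1) + (-4)·(1−6)) = ½·(-13 − 5 + 20) = 1, so the U-coordinate is 1/12 = 1/12.
[UPW] = ½·(0·(1−0) + (-13/6)·(0−0) + (-4)·(0−1)) = ½·(0 + 0 + 4) = 2, so the V-coordinate is 1/6.
[UVP] = ½·(0·(6−1) + 5·(1−0) + (-13/6)·(0−6)) = ½·(0 + 5 + 13) = 9, so the W-coordinate is 3/4.

(1/12, 1/6, 3/4)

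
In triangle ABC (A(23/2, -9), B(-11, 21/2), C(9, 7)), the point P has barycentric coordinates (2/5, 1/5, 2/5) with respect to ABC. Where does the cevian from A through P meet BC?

(7/3, 49/6)

Line AP meets BC where the A-coordinate vanishes; zeroing P's A-weight and renormalizing leaves B, C-weights 1/5 : 2/5 → (1/3, 2/3).
So Q = (1/3)·B + (2/3)·C = (7/3, 49/6).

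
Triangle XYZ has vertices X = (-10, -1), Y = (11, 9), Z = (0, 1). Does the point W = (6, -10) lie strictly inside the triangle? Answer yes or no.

Barycentric coordinates of W: (-169/58, -61/29, 349/58).
The three coordinates are negative, negative, positive; a point is interior exactly when all three are positive.

no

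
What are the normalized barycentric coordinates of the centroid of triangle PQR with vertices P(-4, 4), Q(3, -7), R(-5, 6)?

(1/3, 1/3, 1/3)

The centroid is the average of the vertices, so each weight is 1/3.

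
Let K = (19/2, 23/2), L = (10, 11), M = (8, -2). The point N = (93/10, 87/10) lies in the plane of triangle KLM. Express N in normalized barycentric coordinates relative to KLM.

(3/5, 1/5, 1/5)

Signed area of the reference triangle: [KLM] = ½·((19/2)·(11−(-2)) + 10·(-2−(23/2)) + 8·(23/2−11)) = ½·(247/2 − 135 + 4) = -15/4.
[NLM] = ½·((93/10)·(11−(-2)) + 10·(-2−(87/10)) + 8·(87/10−11)) = ½·(1209/10 − 107 − 92/5) = -9/4, so the K-coordinate is (-9/4)/(-15/4) = 3/5.
[KNM] = ½·((19/2)·(87/10−(-2)) + (93/10)·(-2−(23/2)) + 8·(23/2−(87/10))) = ½·(2033/20 − 2511/20 + 112/5) = -3/4, so the L-coordinate is 1/5.
[KLN] = ½·((19/2)·(11−(87/10)) + 10·(87/10−(23/2)) + (93/10)·(23/2−11)) = ½·(437/20 − 28 + 93/20) = -3/4, so the M-coordinate is 1/5.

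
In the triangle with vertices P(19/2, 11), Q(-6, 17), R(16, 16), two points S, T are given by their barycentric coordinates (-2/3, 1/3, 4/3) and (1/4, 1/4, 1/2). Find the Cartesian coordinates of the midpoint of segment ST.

(175/16, 52/3)

Barycentric coordinates of the midpoint are the average: (-5/24, 7/24, 11/12).
Converting: (-5/24)·P + (7/24)·Q + (11/12)·R = (175/16, 52/3).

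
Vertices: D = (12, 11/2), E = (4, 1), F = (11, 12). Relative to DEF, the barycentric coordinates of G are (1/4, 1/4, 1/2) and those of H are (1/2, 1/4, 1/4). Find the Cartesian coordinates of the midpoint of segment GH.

(77/8, 109/16)

Barycentric coordinates of the midpoint are the average: (3/8, 1/4, 3/8).
Converting: (3/8)·D + (1/4)·E + (3/8)·F = (77/8, 109/16).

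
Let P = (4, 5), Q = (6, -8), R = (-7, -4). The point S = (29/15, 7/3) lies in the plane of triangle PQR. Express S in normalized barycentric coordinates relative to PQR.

(11/15, 1/15, 1/5)

Signed area of the reference triangle: [PQR] = ½·(4·(-8−(-4)) + 6·(-4−5) + (-7)·(5−(-8))) = ½·(-16 − 54 − 91) = -161/2.
[SQR] = ½·((29/15)·(-8−(-4)) + 6·(-4−(7/3)) + (-7)·(7/3−(-8))) = ½·(-116/15 − 38 − 217/3) = -1771/30, so the P-coordinate is (-1771/30)/(-161/2) = 11/15.
[PSR] = ½·(4·(7/3−(-4)) + (29/15)·(-4−5) + (-7)·(5−(7/3))) = ½·(76/3 − 87/5 − 56/3) = -161/30, so the Q-coordinate is 1/15.
[PQS] = ½·(4·(-8−(7/3)) + 6·(7/3−5) + (29/15)·(5−(-8))) = ½·(-124/3 − 16 + 377/15) = -161/10, so the R-coordinate is 1/5.
Check: 11/15 + 1/15 + 1/5 = 1.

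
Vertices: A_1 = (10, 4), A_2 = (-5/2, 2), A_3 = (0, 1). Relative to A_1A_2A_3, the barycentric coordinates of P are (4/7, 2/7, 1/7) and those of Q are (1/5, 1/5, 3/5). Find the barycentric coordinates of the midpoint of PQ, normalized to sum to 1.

Since both coordinate triples sum to 1, the midpoint's barycentrics are the componentwise average.
(4/7+1/5)/2 = 27/70; similarly 17/70 and 13/35.

(27/70, 17/70, 13/35)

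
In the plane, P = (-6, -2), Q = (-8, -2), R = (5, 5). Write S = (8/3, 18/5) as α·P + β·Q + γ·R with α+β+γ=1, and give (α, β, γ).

Signed area of the reference triangle: [PQR] = ½·((-6)·(-2−5) + (-8)·(5−(-2)) + 5·(-2−(-2))) = ½·(42 − 56 + 0) = -7.
[SQR] = ½·((8/3)·(-2−5) + (-8)·(5−(18/5)) + 5·(18/5−(-2))) = ½·(-56/3 − 56/5 + 28) = -14/15, so the P-coordinate is (-14/15)/(-7) = 2/15.
[PSR] = ½·((-6)·(18/5−5) + (8/3)·(5−(-2)) + 5·(-2−(18/5))) = ½·(42/5 + 56/3 − 28) = -7/15, so the Q-coordinate is 1/15.
[PQS] = ½·((-6)·(-2−(18/5)) + (-8)·(18/5−(-2)) + (8/3)·(-2−(-2))) = ½·(168/5 − 224/5 + 0) = -28/5, so the R-coordinate is 4/5.
Check: 2/15 + 1/15 + 4/5 = 1.

(2/15, 1/15, 4/5)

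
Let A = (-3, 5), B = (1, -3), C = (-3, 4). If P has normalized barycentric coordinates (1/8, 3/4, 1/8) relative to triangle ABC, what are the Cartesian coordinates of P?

P = (1/8)·A + (3/4)·B + (1/8)·C.
x-coordinate: (1/8)·(-3) + (3/4)·1 + (1/8)·(-3) = 0.
y-coordinate: (1/8)·5 + (3/4)·(-3) + (1/8)·4 = -9/8.

(0, -9/8)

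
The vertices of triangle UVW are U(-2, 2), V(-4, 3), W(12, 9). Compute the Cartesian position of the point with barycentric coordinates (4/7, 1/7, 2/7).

P = (4/7)·U + (1/7)·V + (2/7)·W.
x-coordinate: (4/7)·(-2) + (1/7)·(-4) + (2/7)·12 = 12/7.
y-coordinate: (4/7)·2 + (1/7)·3 + (2/7)·9 = 29/7.

(12/7, 29/7)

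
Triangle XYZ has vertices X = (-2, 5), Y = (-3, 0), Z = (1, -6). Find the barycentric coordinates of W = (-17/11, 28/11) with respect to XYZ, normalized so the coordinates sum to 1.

Signed area of the reference triangle: [XYZ] = ½·((-2)·(0−(-6)) + (-3)·(-6−5) + 1·(5−0)) = ½·(-12 + 33 + 5) = 13.
[WYZ] = ½·((-17/11)·(0−(-6)) + (-3)·(-6−(28/11)) + 1·(28/11−0)) = ½·(-102/11 + 282/11 + 28/11) = 104/11, so the X-coordinate is (104/11)/13 = 8/11.
[XWZ] = ½·((-2)·(28/11−(-6)) + (-17/11)·(-6−5) + 1·(5−(28/11))) = ½·(-188/11 + 17 + 27/11) = 13/11, so the Y-coordinate is 1/11.
[XYW] = ½·((-2)·(0−(28/11)) + (-3)·(28/11−5) + (-17/11)·(5−0)) = ½·(56/11 + 81/11 − 85/11) = 26/11, so the Z-coordinate is 2/11.

(8/11, 1/11, 2/11)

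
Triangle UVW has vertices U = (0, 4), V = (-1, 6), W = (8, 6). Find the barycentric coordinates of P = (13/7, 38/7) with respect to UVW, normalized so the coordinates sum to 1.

Signed area of the reference triangle: [UVW] = ½·(0·(6−6) + (-1)·(6−4) + 8·(4−6)) = ½·(0 − 2 − 16) = -9.
[PVW] = ½·((13/7)·(6−6) + (-1)·(6−(38/7)) + 8·(38/7−6)) = ½·(0 − 4/7 − 32/7) = -18/7, so the U-coordinate is (-18/7)/(-9) = 2/7.
[UPW] = ½·(0·(38/7−6) + (13/7)·(6−4) + 8·(4−(38/7))) = ½·(0 + 26/7 − 80/7) = -27/7, so the V-coordinate is 3/7.
[UVP] = ½·(0·(6−(38/7)) + (-1)·(38/7−4) + (13/7)·(4−6)) = ½·(0 − 10/7 − 26/7) = -18/7, so the W-coordinate is 2/7.
Check: 2/7 + 3/7 + 2/7 = 1.

(2/7, 3/7, 2/7)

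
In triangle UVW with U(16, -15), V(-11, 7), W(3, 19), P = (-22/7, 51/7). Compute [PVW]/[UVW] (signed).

1/7

[UVW] = ½·(16·(7−19) + (-11)·(19−(-15)) + 3·(-15−7)) = ½·(-192 − 374 − 66) = -316.
[PVW] = ½·((-22/7)·(7−19) + (-11)·(19−(51/7)) + 3·(51/7−7)) = ½·(264/7 − 902/7 + 6/7) = -316/7, so the ratio is (-316/7)/(-316) = 1/7.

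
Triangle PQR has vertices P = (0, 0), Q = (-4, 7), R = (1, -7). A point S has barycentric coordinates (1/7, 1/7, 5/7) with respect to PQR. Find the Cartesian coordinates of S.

(1/7, -4)

S = (1/7)·P + (1/7)·Q + (5/7)·R.
x-coordinate: (1/7)·0 + (1/7)·(-4) + (5/7)·1 = 1/7.
y-coordinate: (1/7)·0 + (1/7)·7 + (5/7)·(-7) = -4.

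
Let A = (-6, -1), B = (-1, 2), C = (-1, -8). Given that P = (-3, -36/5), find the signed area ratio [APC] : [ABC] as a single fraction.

[ABC] = ½·((-6)·(2−(-8)) + (-1)·(-8−(-1)) + (-1)·(-1−2)) = ½·(-60 + 7 + 3) = -25.
[APC] = ½·((-6)·(-36/5−(-8)) + (-3)·(-8−(-1)) + (-1)·(-1−(-36/5))) = ½·(-24/5 + 21 − 31/5) = 5, so the ratio is 5/(-25) = -1/5.

-1/5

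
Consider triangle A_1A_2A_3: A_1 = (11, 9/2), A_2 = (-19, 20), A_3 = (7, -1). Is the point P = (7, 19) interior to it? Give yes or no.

no

Barycentric coordinates of P: (520/227, 80/227, -373/227).
The three coordinates are positive, positive, negative; a point is interior exactly when all three are positive.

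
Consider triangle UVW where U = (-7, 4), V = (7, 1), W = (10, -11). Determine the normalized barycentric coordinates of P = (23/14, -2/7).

(3/7, 5/14, 3/14)

Signed area of the reference triangle: [UVW] = ½·((-7)·(1−(-11)) + 7·(-11−4) + 10·(4−1)) = ½·(-84 − 105 + 30) = -159/2.
[PVW] = ½·((23/14)·(1−(-11)) + 7·(-11−(-2/7)) + 10·(-2/7−1)) = ½·(138/7 − 75 − 90/7) = -477/14, so the U-coordinate is (-477/14)/(-159/2) = 3/7.
[UPW] = ½·((-7)·(-2/7−(-11)) + (23/14)·(-11−4) + 10·(4−(-2/7))) = ½·(-75 − 345/14 + 300/7) = -795/28, so the V-coordinate is 5/14.
[UVP] = ½·((-7)·(1−(-2/7)) + 7·(-2/7−4) + (23/14)·(4−1)) = ½·(-9 − 30 + 69/14) = -477/28, so the W-coordinate is 3/14.
Check: 3/7 + 5/14 + 3/14 = 1.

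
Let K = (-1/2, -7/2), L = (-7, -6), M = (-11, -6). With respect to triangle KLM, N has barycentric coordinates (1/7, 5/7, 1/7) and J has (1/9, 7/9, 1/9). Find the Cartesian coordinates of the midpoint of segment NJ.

Barycentric coordinates of the midpoint are the average: (8/63, 47/63, 8/63).
Converting: (8/63)·K + (47/63)·L + (8/63)·M = (-421/63, -358/63).

(-421/63, -358/63)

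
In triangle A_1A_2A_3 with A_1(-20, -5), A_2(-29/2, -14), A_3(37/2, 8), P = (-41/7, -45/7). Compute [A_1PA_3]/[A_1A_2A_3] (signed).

[A_1A_2A_3] = ½·((-20)·(-14−8) + (-29/2)·(8−(-5)) + (37/2)·(-5−(-14))) = ½·(440 − 377/2 + 333/2) = 209.
[A_1PA_3] = ½·((-20)·(-45/7−8) + (-41/7)·(8−(-5)) + (37/2)·(-5−(-45/7))) = ½·(2020/7 − 533/7 + 185/7) = 836/7, so the ratio is (836/7)/209 = 4/7.

4/7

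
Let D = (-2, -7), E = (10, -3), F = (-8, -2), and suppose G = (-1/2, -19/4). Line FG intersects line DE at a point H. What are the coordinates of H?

(2, -17/3)

Barycentric coordinates of G with respect to DEF: (1/2, 1/4, 1/4).
On side DE the F-coordinate is zero; dropping G's F-weight 1/4 and renormalizing the remaining 1/2 : 1/4 gives weights 2/3, 1/3 on D, E.
H = (2/3)·(-2, -7) + (1/3)·(10, -3) = (2, -17/3).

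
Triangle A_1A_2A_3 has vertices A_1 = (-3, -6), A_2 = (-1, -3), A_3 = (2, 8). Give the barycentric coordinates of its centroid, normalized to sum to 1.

(1/3, 1/3, 1/3)

The centroid is the average of the vertices, so each weight is 1/3.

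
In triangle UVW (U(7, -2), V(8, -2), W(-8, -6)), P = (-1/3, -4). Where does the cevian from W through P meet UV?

(22/3, -2)

Barycentric coordinates of P with respect to UVW: (1/3, 1/6, 1/2).
On side UV the W-coordinate is zero; dropping P's W-weight 1/2 and renormalizing the remaining 1/3 : 1/6 gives weights 2/3, 1/3 on U, V.
Q = (2/3)·(7, -2) + (1/3)·(8, -2) = (22/3, -2).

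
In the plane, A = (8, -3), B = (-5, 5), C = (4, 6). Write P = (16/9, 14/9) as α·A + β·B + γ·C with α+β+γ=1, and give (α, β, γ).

(4/9, 4/9, 1/9)

Signed area of the reference triangle: [ABC] = ½·(8·(5−6) + (-5)·(6−(-3)) + 4·(-3−5)) = ½·(-8 − 45 − 32) = -85/2.
[PBC] = ½·((16/9)·(5−6) + (-5)·(6−(14/9)) + 4·(14/9−5)) = ½·(-16/9 − 200/9 − 124/9) = -170/9, so the A-coordinate is (-170/9)/(-85/2) = 4/9.
[APC] = ½·(8·(14/9−6) + (16/9)·(6−(-3)) + 4·(-3−(14/9))) = ½·(-320/9 + 16 − 164/9) = -170/9, so the B-coordinate is 4/9.
[ABP] = ½·(8·(5−(14/9)) + (-5)·(14/9−(-3)) + (16/9)·(-3−5)) = ½·(248/9 − 205/9 − 128/9) = -85/18, so the C-coordinate is 1/9.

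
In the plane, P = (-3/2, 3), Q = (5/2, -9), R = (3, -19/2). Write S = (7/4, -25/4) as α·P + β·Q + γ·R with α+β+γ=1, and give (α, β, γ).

(1/4, 1/4, 1/2)

Signed area of the reference triangle: [PQR] = ½·((-3/2)·(-9−(-19/2)) + (5/2)·(-19/2−3) + 3·(3−(-9))) = ½·(-3/4 − 125/4 + 36) = 2.
[SQR] = ½·((7/4)·(-9−(-19/2)) + (5/2)·(-19/2−(-25/4)) + 3·(-25/4−(-9))) = ½·(7/8 − 65/8 + 33/4) = 1/2, so the P-coordinate is (1/2)/2 = 1/4.
[PSR] = ½·((-3/2)·(-25/4−(-19/2)) + (7/4)·(-19/2−3) + 3·(3−(-25/4))) = ½·(-39/8 − 175/8 + 111/4) = 1/2, so the Q-coordinate is 1/4.
[PQS] = ½·((-3/2)·(-9−(-25/4)) + (5/2)·(-25/4−3) + (7/4)·(3−(-9))) = ½·(33/8 − 185/8 + 21) = 1, so the R-coordinate is 1/2.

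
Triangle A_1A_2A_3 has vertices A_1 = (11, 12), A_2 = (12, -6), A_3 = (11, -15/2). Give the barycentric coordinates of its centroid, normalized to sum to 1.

The centroid is the average of the vertices, so each weight is 1/3.

(1/3, 1/3, 1/3)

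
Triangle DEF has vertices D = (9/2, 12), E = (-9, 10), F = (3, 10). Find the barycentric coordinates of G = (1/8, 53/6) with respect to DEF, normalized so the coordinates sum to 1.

(-7/12, 1/6, 17/12)

Signed area of the reference triangle: [DEF] = ½·((9/2)·(10−10) + (-9)·(10−12) + 3·(12−10)) = ½·(0 + 18 + 6) = 12.
[GEF] = ½·((1/8)·(10−10) + (-9)·(10−(53/6)) + 3·(53/6−10)) = ½·(0 − 21/2 − 7/2) = -7, so the D-coordinate is (-7)/12 = -7/12.
[DGF] = ½·((9/2)·(53/6−10) + (1/8)·(10−12) + 3·(12−(53/6))) = ½·(-21/4 − 1/4 + 19/2) = 2, so the E-coordinate is 1/6.
[DEG] = ½·((9/2)·(10−(53/6)) + (-9)·(53/6−12) + (1/8)·(12−10)) = ½·(21/4 + 57/2 + 1/4) = 17, so the F-coordinate is 17/12.
Check: -7/12 + 1/6 + 17/12 = 1.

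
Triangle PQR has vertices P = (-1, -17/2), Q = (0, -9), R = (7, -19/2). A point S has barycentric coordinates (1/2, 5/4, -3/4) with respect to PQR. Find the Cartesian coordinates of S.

S = (1/2)·P + (5/4)·Q + (-3/4)·R.
x-coordinate: (1/2)·(-1) + (5/4)·0 + (-3/4)·7 = -23/4.
y-coordinate: (1/2)·(-17/2) + (5/4)·(-9) + (-3/4)·(-19/2) = -67/8.

(-23/4, -67/8)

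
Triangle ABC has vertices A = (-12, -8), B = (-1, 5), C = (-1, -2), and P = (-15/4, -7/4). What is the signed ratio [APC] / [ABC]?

1/4

[ABC] = ½·((-12)·(5−(-2)) + (-1)·(-2−(-8)) + (-1)·(-8−5)) = ½·(-84 − 6 + 13) = -77/2.
[APC] = ½·((-12)·(-7/4−(-2)) + (-15/4)·(-2−(-8)) + (-1)·(-8−(-7/4))) = ½·(-3 − 45/2 + 25/4) = -77/8, so the ratio is (-77/8)/(-77/2) = 1/4.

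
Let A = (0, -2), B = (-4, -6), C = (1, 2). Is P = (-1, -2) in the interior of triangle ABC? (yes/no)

Barycentric coordinates of P: (1/3, 1/3, 1/3).
The three coordinates are positive, positive, positive; a point is interior exactly when all three are positive.

yes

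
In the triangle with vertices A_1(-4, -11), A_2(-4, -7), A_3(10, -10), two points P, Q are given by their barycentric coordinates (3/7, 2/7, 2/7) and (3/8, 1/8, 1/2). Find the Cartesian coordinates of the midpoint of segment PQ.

(3/2, -137/14)

Barycentric coordinates of the midpoint are the average: (45/112, 23/112, 11/28).
Converting: (45/112)·A_1 + (23/112)·A_2 + (11/28)·A_3 = (3/2, -137/14).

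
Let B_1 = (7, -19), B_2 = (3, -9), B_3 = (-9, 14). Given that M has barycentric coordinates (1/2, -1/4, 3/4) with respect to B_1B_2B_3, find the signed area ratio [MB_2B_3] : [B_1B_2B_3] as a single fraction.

The signed ratio [MB_2B_3]/[B_1B_2B_3] equals the barycentric coordinate of M at vertex B_1, which is 1/2.

1/2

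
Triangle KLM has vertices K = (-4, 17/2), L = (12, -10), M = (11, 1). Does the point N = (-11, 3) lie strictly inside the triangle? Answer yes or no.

Barycentric coordinates of N: (32/21, 6/7, -29/21).
The three coordinates are positive, positive, negative; a point is interior exactly when all three are positive.

no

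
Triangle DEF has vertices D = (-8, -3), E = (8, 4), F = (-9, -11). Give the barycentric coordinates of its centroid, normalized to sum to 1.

(1/3, 1/3, 1/3)

The centroid is the average of the vertices, so each weight is 1/3.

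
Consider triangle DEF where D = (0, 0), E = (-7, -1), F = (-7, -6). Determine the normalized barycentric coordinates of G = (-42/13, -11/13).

(7/13, 5/13, 1/13)

Signed area of the reference triangle: [DEF] = ½·(0·(-1−(-6)) + (-7)·(-6−0) + (-7)·(0−(-1))) = ½·(0 + 42 − 7) = 35/2.
[GEF] = ½·((-42/13)·(-1−(-6)) + (-7)·(-6−(-11/13)) + (-7)·(-11/13−(-1))) = ½·(-210/13 + 469/13 − 14/13) = 245/26, so the D-coordinate is (245/26)/(35/2) = 7/13.
[DGF] = ½·(0·(-11/13−(-6)) + (-42/13)·(-6−0) + (-7)·(0−(-11/13))) = ½·(0 + 252/13 − 77/13) = 175/26, so the E-coordinate is 5/13.
[DEG] = ½·(0·(-1−(-11/13)) + (-7)·(-11/13−0) + (-42/13)·(0−(-1))) = ½·(0 + 77/13 − 42/13) = 35/26, so the F-coordinate is 1/13.
Check: 7/13 + 5/13 + 1/13 = 1.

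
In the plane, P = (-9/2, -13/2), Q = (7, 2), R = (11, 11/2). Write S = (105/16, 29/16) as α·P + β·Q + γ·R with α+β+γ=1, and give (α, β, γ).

Signed area of the reference triangle: [PQR] = ½·((-9/2)·(2−(11/2)) + 7·(11/2−(-13/2)) + 11·(-13/2−2)) = ½·(63/4 + 84 − 187/2) = 25/8.
[SQR] = ½·((105/16)·(2−(11/2)) + 7·(11/2−(29/16)) + 11·(29/16−2)) = ½·(-735/32 + 413/16 − 33/16) = 25/64, so the P-coordinate is (25/64)/(25/8) = 1/8.
[PSR] = ½·((-9/2)·(29/16−(11/2)) + (105/16)·(11/2−(-13/2)) + 11·(-13/2−(29/16))) = ½·(531/32 + 315/4 − 1463/16) = 125/64, so the Q-coordinate is 5/8.
[PQS] = ½·((-9/2)·(2−(29/16)) + 7·(29/16−(-13/2)) + (105/16)·(-13/2−2)) = ½·(-27/32 + 931/16 − 1785/32) = 25/32, so the R-coordinate is 1/4.
Check: 1/8 + 5/8 + 1/4 = 1.

(1/8, 5/8, 1/4)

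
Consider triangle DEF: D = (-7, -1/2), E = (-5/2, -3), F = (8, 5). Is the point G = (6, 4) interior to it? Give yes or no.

yes

Barycentric coordinates of G: (22/249, 16/249, 211/249).
The three coordinates are positive, positive, positive; a point is interior exactly when all three are positive.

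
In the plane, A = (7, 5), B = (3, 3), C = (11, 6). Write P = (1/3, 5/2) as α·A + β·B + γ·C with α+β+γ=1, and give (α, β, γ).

(1, 5/6, -5/6)

Signed area of the reference triangle: [ABC] = ½·(7·(3−6) + 3·(6−5) + 11·(5−3)) = ½·(-21 + 3 + 22) = 2.
[PBC] = ½·((1/3)·(3−6) + 3·(6−(5/2)) + 11·(5/2−3)) = ½·(-1 + 21/2 − 11/2) = 2, so the A-coordinate is 2/2 = 1.
[APC] = ½·(7·(5/2−6) + (1/3)·(6−5) + 11·(5−(5/2))) = ½·(-49/2 + 1/3 + 55/2) = 5/3, so the B-coordinate is 5/6.
[ABP] = ½·(7·(3−(5/2)) + 3·(5/2−5) + (1/3)·(5−3)) = ½·(7/2 − 15/2 + 2/3) = -5/3, so the C-coordinate is -5/6.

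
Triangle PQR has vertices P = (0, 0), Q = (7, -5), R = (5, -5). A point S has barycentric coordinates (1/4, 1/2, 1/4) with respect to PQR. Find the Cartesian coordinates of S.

(19/4, -15/4)

S = (1/4)·P + (1/2)·Q + (1/4)·R.
x-coordinate: (1/4)·0 + (1/2)·7 + (1/4)·5 = 19/4.
y-coordinate: (1/4)·0 + (1/2)·(-5) + (1/4)·(-5) = -15/4.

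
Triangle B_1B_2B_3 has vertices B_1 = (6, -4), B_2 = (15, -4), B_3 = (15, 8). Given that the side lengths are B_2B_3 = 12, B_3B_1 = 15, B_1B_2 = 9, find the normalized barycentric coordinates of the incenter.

(1/3, 5/12, 1/4)

The incenter has barycentric coordinates proportional to the opposite side lengths: (12 : 15 : 9).
Normalizing by 12+15+9 = 36 gives (1/3, 5/12, 1/4).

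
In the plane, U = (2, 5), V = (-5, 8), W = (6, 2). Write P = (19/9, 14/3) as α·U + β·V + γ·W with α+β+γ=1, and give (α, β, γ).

(2/3, 1/9, 2/9)

Signed area of the reference triangle: [UVW] = ½·(2·(8−2) + (-5)·(2−5) + 6·(5−8)) = ½·(12 + 15 − 18) = 9/2.
[PVW] = ½·((19/9)·(8−2) + (-5)·(2−(14/3)) + 6·(14/3−8)) = ½·(38/3 + 40/3 − 20) = 3, so the U-coordinate is 3/(9/2) = 2/3.
[UPW] = ½·(2·(14/3−2) + (19/9)·(2−5) + 6·(5−(14/3))) = ½·(16/3 − 19/3 + 2) = 1/2, so the V-coordinate is 1/9.
[UVP] = ½·(2·(8−(14/3)) + (-5)·(14/3−5) + (19/9)·(5−8)) = ½·(20/3 + 5/3 − 19/3) = 1, so the W-coordinate is 2/9.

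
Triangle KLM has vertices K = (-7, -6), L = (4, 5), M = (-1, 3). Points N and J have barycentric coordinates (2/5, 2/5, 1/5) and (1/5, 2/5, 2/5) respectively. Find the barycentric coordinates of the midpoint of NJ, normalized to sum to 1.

(3/10, 2/5, 3/10)

Since both coordinate triples sum to 1, the midpoint's barycentrics are the componentwise average.
(2/5+1/5)/2 = 3/10; similarly 2/5 and 3/10.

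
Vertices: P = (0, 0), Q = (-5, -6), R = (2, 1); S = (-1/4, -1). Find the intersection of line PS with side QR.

Barycentric coordinates of S with respect to PQR: (1/4, 1/4, 1/2).
On side QR the P-coordinate is zero; dropping S's P-weight 1/4 and renormalizing the remaining 1/4 : 1/2 gives weights 1/3, 2/3 on Q, R.
T = (1/3)·(-5, -6) + (2/3)·(2, 1) = (-1/3, -4/3).

(-1/3, -4/3)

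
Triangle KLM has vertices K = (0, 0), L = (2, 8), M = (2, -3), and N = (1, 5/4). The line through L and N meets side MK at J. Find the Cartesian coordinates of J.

Barycentric coordinates of N with respect to KLM: (1/2, 1/4, 1/4).
On side MK the L-coordinate is zero; dropping N's L-weight 1/4 and renormalizing the remaining 1/4 : 1/2 gives weights 1/3, 2/3 on M, K.
J = (1/3)·(2, -3) + (2/3)·(0, 0) = (2/3, -1).

(2/3, -1)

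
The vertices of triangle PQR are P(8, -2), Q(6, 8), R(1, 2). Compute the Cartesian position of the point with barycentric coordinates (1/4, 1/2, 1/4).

S = (1/4)·P + (1/2)·Q + (1/4)·R.
x-coordinate: (1/4)·8 + (1/2)·6 + (1/4)·1 = 21/4.
y-coordinate: (1/4)·(-2) + (1/2)·8 + (1/4)·2 = 4.

(21/4, 4)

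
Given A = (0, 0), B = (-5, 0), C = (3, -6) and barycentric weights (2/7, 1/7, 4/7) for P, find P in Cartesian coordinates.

(1, -24/7)

P = (2/7)·A + (1/7)·B + (4/7)·C.
x-coordinate: (2/7)·0 + (1/7)·(-5) + (4/7)·3 = 1.
y-coordinate: (2/7)·0 + (1/7)·0 + (4/7)·(-6) = -24/7.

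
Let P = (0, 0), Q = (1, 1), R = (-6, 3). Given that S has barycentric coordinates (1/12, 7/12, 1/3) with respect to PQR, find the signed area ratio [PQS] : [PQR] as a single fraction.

1/3

The signed ratio [PQS]/[PQR] equals the barycentric coordinate of S at vertex R, which is 1/3.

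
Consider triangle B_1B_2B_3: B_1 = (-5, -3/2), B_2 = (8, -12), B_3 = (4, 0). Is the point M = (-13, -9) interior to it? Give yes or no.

no

Barycentric coordinates of M: (40/19, 37/76, -121/76).
The three coordinates are positive, positive, negative; a point is interior exactly when all three are positive.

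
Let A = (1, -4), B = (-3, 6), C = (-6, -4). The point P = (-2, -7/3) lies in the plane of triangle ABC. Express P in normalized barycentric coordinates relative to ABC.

Signed area of the reference triangle: [ABC] = ½·(1·(6−(-4)) + (-3)·(-4−(-4)) + (-6)·(-4−6)) = ½·(10 + 0 + 60) = 35.
[PBC] = ½·((-2)·(6−(-4)) + (-3)·(-4−(-7/3)) + (-6)·(-7/3−6)) = ½·(-20 + 5 + 50) = 35/2, so the A-coordinate is (35/2)/35 = 1/2.
[APC] = ½·(1·(-7/3−(-4)) + (-2)·(-4−(-4)) + (-6)·(-4−(-7/3))) = ½·(5/3 + 0 + 10) = 35/6, so the B-coordinate is 1/6.
[ABP] = ½·(1·(6−(-7/3)) + (-3)·(-7/3−(-4)) + (-2)·(-4−6)) = ½·(25/3 − 5 + 20) = 35/3, so the C-coordinate is 1/3.
Check: 1/2 + 1/6 + 1/3 = 1.

(1/2, 1/6, 1/3)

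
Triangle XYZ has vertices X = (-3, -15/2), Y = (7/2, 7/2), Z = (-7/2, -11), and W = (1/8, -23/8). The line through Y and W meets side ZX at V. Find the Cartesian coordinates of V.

(-13/4, -37/4)

Barycentric coordinates of W with respect to XYZ: (1/4, 1/2, 1/4).
On side ZX the Y-coordinate is zero; dropping W's Y-weight 1/2 and renormalizing the remaining 1/4 : 1/4 gives weights 1/2, 1/2 on Z, X.
V = (1/2)·(-7/2, -11) + (1/2)·(-3, -15/2) = (-13/4, -37/4).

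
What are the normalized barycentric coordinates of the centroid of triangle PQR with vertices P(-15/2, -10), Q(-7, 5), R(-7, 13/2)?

(1/3, 1/3, 1/3)

The centroid is the average of the vertices, so each weight is 1/3.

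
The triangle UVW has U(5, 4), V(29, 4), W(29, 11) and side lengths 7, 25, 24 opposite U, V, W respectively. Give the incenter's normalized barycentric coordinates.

(1/8, 25/56, 3/7)

The incenter has barycentric coordinates proportional to the opposite side lengths: (7 : 25 : 24).
Normalizing by 7+25+24 = 56 gives (1/8, 25/56, 3/7).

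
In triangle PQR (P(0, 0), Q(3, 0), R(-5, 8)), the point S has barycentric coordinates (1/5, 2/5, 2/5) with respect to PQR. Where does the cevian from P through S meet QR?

Line PS meets QR where the P-coordinate vanishes; zeroing S's P-weight and renormalizing leaves Q, R-weights 2/5 : 2/5 → (1/2, 1/2).
So T = (1/2)·Q + (1/2)·R = (-1, 4).

(-1, 4)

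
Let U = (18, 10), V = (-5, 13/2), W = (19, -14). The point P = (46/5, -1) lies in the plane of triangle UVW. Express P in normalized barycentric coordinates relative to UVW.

(1/5, 2/5, 2/5)

Signed area of the reference triangle: [UVW] = ½·(18·(13/2−(-14)) + (-5)·(-14−10) + 19·(10−(13/2))) = ½·(369 + 120 + 133/2) = 1111/4.
[PVW] = ½·((46/5)·(13/2−(-14)) + (-5)·(-14−(-1)) + 19·(-1−(13/2))) = ½·(943/5 + 65 − 285/2) = 1111/20, so the U-coordinate is (1111/20)/(1111/4) = 1/5.
[UPW] = ½·(18·(-1−(-14)) + (46/5)·(-14−10) + 19·(10−(-1))) = ½·(234 − 1104/5 + 209) = 1111/10, so the V-coordinate is 2/5.
[UVP] = ½·(18·(13/2−(-1)) + (-5)·(-1−10) + (46/5)·(10−(13/2))) = ½·(135 + 55 + 161/5) = 1111/10, so the W-coordinate is 2/5.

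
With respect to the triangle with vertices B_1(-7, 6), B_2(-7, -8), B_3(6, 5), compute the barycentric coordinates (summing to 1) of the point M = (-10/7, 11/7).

Signed area of the reference triangle: [B_1B_2B_3] = ½·((-7)·(-8−5) + (-7)·(5−6) + 6·(6−(-8))) = ½·(91 + 7 + 84) = 91.
[MB_2B_3] = ½·((-10/7)·(-8−5) + (-7)·(5−(11/7)) + 6·(11/7−(-8))) = ½·(130/7 − 24 + 402/7) = 26, so the B_1-coordinate is 26/91 = 2/7.
[B_1MB_3] = ½·((-7)·(11/7−5) + (-10/7)·(5−6) + 6·(6−(11/7))) = ½·(24 + 10/7 + 186/7) = 26, so the B_2-coordinate is 2/7.
[B_1B_2M] = ½·((-7)·(-8−(11/7)) + (-7)·(11/7−6) + (-10/7)·(6−(-8))) = ½·(67 + 31 − 20) = 39, so the B_3-coordinate is 3/7.
Check: 2/7 + 2/7 + 3/7 = 1.

(2/7, 2/7, 3/7)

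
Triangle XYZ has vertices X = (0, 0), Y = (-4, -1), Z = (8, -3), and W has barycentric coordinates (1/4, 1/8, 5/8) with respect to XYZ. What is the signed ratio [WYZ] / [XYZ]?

1/4

The signed ratio [WYZ]/[XYZ] equals the barycentric coordinate of W at vertex X, which is 1/4.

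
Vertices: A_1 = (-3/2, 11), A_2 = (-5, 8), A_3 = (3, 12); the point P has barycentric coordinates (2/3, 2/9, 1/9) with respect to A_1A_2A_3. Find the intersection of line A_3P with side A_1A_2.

(-19/8, 41/4)

Line A_3P meets A_1A_2 where the A_3-coordinate vanishes; zeroing P's A_3-weight and renormalizing leaves A_1, A_2-weights 2/3 : 2/9 → (3/4, 1/4).
So Q = (3/4)·A_1 + (1/4)·A_2 = (-19/8, 41/4).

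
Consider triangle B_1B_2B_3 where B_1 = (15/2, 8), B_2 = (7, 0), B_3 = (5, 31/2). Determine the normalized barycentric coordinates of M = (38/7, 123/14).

Signed area of the reference triangle: [B_1B_2B_3] = ½·((15/2)·(0−(31/2)) + 7·(31/2−8) + 5·(8−0)) = ½·(-465/4 + 105/2 + 40) = -95/8.
[MB_2B_3] = ½·((38/7)·(0−(31/2)) + 7·(31/2−(123/14)) + 5·(123/14−0)) = ½·(-589/7 + 47 + 615/14) = 95/28, so the B_1-coordinate is (95/28)/(-95/8) = -2/7.
[B_1MB_3] = ½·((15/2)·(123/14−(31/2)) + (38/7)·(31/2−8) + 5·(8−(123/14))) = ½·(-705/14 + 285/7 − 55/14) = -95/14, so the B_2-coordinate is 4/7.
[B_1B_2M] = ½·((15/2)·(0−(123/14)) + 7·(123/14−8) + (38/7)·(8−0)) = ½·(-1845/28 + 11/2 + 304/7) = -475/56, so the B_3-coordinate is 5/7.

(-2/7, 4/7, 5/7)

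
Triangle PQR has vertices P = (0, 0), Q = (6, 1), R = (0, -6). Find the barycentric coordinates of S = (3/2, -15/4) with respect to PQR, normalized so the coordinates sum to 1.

Signed area of the reference triangle: [PQR] = ½·(0·(1−(-6)) + 6·(-6−0) + 0·(0−1)) = ½·(0 − 36 + 0) = -18.
[SQR] = ½·((3/2)·(1−(-6)) + 6·(-6−(-15/4)) + 0·(-15/4−1)) = ½·(21/2 − 27/2 + 0) = -3/2, so the P-coordinate is (-3/2)/(-18) = 1/12.
[PSR] = ½·(0·(-15/4−(-6)) + (3/2)·(-6−0) + 0·(0−(-15/4))) = ½·(0 − 9 + 0) = -9/2, so the Q-coordinate is 1/4.
[PQS] = ½·(0·(1−(-15/4)) + 6·(-15/4−0) + (3/2)·(0−1)) = ½·(0 − 45/2 − 3/2) = -12, so the R-coordinate is 2/3.

(1/12, 1/4, 2/3)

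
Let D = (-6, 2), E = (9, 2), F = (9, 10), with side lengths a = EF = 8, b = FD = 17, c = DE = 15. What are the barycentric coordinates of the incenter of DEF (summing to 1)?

The incenter has barycentric coordinates proportional to the opposite side lengths: (8 : 17 : 15).
Normalizing by 8+17+15 = 40 gives (1/5, 17/40, 3/8).

(1/5, 17/40, 3/8)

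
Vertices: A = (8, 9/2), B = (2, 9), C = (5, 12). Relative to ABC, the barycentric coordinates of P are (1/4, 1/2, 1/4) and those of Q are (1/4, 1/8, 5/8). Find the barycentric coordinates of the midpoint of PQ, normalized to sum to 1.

Since both coordinate triples sum to 1, the midpoint's barycentrics are the componentwise average.
(1/4+1/4)/2 = 1/4; similarly 5/16 and 7/16.

(1/4, 5/16, 7/16)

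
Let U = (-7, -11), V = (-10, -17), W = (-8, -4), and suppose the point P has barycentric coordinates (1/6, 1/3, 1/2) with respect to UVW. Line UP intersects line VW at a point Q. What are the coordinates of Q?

Line UP meets VW where the U-coordinate vanishes; zeroing P's U-weight and renormalizing leaves V, W-weights 1/3 : 1/2 → (2/5, 3/5).
So Q = (2/5)·V + (3/5)·W = (-44/5, -46/5).

(-44/5, -46/5)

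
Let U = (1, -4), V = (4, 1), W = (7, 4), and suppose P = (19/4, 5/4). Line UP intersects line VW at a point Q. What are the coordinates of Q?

Barycentric coordinates of P with respect to UVW: (1/4, 1/4, 1/2).
On side VW the U-coordinate is zero; dropping P's U-weight 1/4 and renormalizing the remaining 1/4 : 1/2 gives weights 1/3, 2/3 on V, W.
Q = (1/3)·(4, 1) + (2/3)·(7, 4) = (6, 3).

(6, 3)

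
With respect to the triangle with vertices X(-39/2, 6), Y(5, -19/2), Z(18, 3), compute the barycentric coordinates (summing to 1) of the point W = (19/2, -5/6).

Signed area of the reference triangle: [XYZ] = ½·((-39/2)·(-19/2−3) + 5·(3−6) + 18·(6−(-19/2))) = ½·(975/4 − 15 + 279) = 2031/8.
[WYZ] = ½·((19/2)·(-19/2−3) + 5·(3−(-5/6)) + 18·(-5/6−(-19/2))) = ½·(-475/4 + 115/6 + 156) = 677/24, so the X-coordinate is (677/24)/(2031/8) = 1/9.
[XWZ] = ½·((-39/2)·(-5/6−3) + (19/2)·(3−6) + 18·(6−(-5/6))) = ½·(299/4 − 57/2 + 123) = 677/8, so the Y-coordinate is 1/3.
[XYW] = ½·((-39/2)·(-19/2−(-5/6)) + 5·(-5/6−6) + (19/2)·(6−(-19/2))) = ½·(169 − 205/6 + 589/4) = 3385/24, so the Z-coordinate is 5/9.

(1/9, 1/3, 5/9)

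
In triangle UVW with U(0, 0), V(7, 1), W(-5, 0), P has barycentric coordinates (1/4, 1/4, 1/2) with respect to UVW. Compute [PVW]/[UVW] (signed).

1/4

The signed ratio [PVW]/[UVW] equals the barycentric coordinate of P at vertex U, which is 1/4.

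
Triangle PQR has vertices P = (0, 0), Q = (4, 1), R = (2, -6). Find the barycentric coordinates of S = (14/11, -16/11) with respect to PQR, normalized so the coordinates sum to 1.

Signed area of the reference triangle: [PQR] = ½·(0·(1−(-6)) + 4·(-6−0) + 2·(0−1)) = ½·(0 − 24 − 2) = -13.
[SQR] = ½·((14/11)·(1−(-6)) + 4·(-6−(-16/11)) + 2·(-16/11−1)) = ½·(98/11 − 200/11 − 54/11) = -78/11, so the P-coordinate is (-78/11)/(-13) = 6/11.
[PSR] = ½·(0·(-16/11−(-6)) + (14/11)·(-6−0) + 2·(0−(-16/11))) = ½·(0 − 84/11 + 32/11) = -26/11, so the Q-coordinate is 2/11.
[PQS] = ½·(0·(1−(-16/11)) + 4·(-16/11−0) + (14/11)·(0−1)) = ½·(0 − 64/11 − 14/11) = -39/11, so the R-coordinate is 3/11.

(6/11, 2/11, 3/11)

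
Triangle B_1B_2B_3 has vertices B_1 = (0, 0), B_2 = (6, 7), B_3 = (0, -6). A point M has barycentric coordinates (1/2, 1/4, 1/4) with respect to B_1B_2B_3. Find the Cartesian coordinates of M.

M = (1/2)·B_1 + (1/4)·B_2 + (1/4)·B_3.
x-coordinate: (1/2)·0 + (1/4)·6 + (1/4)·0 = 3/2.
y-coordinate: (1/2)·0 + (1/4)·7 + (1/4)·(-6) = 1/4.

(3/2, 1/4)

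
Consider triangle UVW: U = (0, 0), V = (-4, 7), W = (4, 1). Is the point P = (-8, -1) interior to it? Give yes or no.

no

Barycentric coordinates of P: (11/4, 1/8, -15/8).
The three coordinates are positive, positive, negative; a point is interior exactly when all three are positive.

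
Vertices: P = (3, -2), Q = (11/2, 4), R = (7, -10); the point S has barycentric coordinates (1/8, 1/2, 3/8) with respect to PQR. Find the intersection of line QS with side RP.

Line QS meets RP where the Q-coordinate vanishes; zeroing S's Q-weight and renormalizing leaves R, P-weights 3/8 : 1/8 → (3/4, 1/4).
So T = (3/4)·R + (1/4)·P = (6, -8).

(6, -8)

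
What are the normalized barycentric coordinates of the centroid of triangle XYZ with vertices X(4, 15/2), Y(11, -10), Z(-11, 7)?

The centroid is the average of the vertices, so each weight is 1/3.

(1/3, 1/3, 1/3)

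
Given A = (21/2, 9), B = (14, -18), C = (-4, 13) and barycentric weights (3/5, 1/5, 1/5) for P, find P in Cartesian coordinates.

P = (3/5)·A + (1/5)·B + (1/5)·C.
x-coordinate: (3/5)·(21/2) + (1/5)·14 + (1/5)·(-4) = 83/10.
y-coordinate: (3/5)·9 + (1/5)·(-18) + (1/5)·13 = 22/5.

(83/10, 22/5)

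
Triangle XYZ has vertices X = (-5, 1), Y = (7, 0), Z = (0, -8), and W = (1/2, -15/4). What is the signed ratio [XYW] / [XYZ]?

[XYZ] = ½·((-5)·(0−(-8)) + 7·(-8−1) + 0·(1−0)) = ½·(-40 − 63 + 0) = -103/2.
[XYW] = ½·((-5)·(0−(-15/4)) + 7·(-15/4−1) + (1/2)·(1−0)) = ½·(-75/4 − 133/4 + 1/2) = -103/4, so the ratio is (-103/4)/(-103/2) = 1/2.

1/2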